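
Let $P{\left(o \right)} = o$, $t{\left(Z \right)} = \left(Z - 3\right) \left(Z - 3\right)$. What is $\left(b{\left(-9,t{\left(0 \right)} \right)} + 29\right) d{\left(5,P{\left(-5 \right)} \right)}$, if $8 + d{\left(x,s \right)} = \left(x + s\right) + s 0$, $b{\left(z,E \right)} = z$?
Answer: $-160$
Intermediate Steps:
$t{\left(Z \right)} = \left(-3 + Z\right)^{2}$ ($t{\left(Z \right)} = \left(-3 + Z\right) \left(-3 + Z\right) = \left(-3 + Z\right)^{2}$)
$d{\left(x,s \right)} = -8 + s + x$ ($d{\left(x,s \right)} = -8 + \left(\left(x + s\right) + s 0\right) = -8 + \left(\left(s + x\right) + 0\right) = -8 + \left(s + x\right) = -8 + s + x$)
$\left(b{\left(-9,t{\left(0 \right)} \right)} + 29\right) d{\left(5,P{\left(-5 \right)} \right)} = \left(-9 + 29\right) \left(-8 - 5 + 5\right) = 20 \left(-8\right) = -160$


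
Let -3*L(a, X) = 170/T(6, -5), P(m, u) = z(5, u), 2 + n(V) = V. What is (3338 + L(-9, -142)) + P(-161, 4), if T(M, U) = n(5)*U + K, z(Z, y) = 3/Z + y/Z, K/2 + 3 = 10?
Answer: 50941/15 ≈ 3396.1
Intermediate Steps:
K = 14 (K = -6 + 2*10 = -6 + 20 = 14)
n(V) = -2 + V
P(m, u) = ⅗ + u/5 (P(m, u) = (3 + u)/5 = ⅗ + u/5)
T(M, U) = 14 + 3*U (T(M, U) = (-2 + 5)*U + 14 = 3*U + 14 = 14 + 3*U)
L(a, X) = 170/3 (L(a, X) = -170/(3*(14 + 3*(-5))) = -170/(3*(14 - 15)) = -170/(3*(-1)) = -170*(-1)/3 = -⅓*(-170) = 170/3)
(3338 + L(-9, -142)) + P(-161, 4) = (3338 + 170/3) + (⅗ + (⅕)*4) = 10184/3 + (⅗ + ⅘) = 10184/3 + 7/5 = 50941/15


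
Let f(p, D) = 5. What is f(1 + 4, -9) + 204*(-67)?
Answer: -13663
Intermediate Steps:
f(1 + 4, -9) + 204*(-67) = 5 + 204*(-67) = 5 - 13668 = -13663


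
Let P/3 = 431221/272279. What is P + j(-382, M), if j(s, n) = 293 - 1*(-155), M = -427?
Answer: 17610665/38897 ≈ 452.75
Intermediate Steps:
P = 184809/38897 (P = 3*(431221/272279) = 3*(431221*(1/272279)) = 3*(61603/38897) = 184809/38897 ≈ 4.7512)
j(s, n) = 448 (j(s, n) = 293 + 155 = 448)
P + j(-382, M) = 184809/38897 + 448 = 17610665/38897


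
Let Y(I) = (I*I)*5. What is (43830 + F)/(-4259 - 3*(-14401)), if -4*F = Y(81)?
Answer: 142515/155776 ≈ 0.91487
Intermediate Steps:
Y(I) = 5*I² (Y(I) = I²*5 = 5*I²)
F = -32805/4 (F = -5*81²/4 = -5*6561/4 = -¼*32805 = -32805/4 ≈ -8201.3)
(43830 + F)/(-4259 - 3*(-14401)) = (43830 - 32805/4)/(-4259 - 3*(-14401)) = 142515/(4*(-4259 + 43203)) = (142515/4)/38944 = (142515/4)*(1/38944) = 142515/155776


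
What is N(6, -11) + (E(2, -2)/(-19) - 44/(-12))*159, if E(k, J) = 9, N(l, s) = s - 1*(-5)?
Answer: 9532/19 ≈ 501.68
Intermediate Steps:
N(l, s) = 5 + s (N(l, s) = s + 5 = 5 + s)
N(6, -11) + (E(2, -2)/(-19) - 44/(-12))*159 = (5 - 11) + (9/(-19) - 44/(-12))*159 = -6 + (9*(-1/19) - 44*(-1/12))*159 = -6 + (-9/19 + 11/3)*159 = -6 + (182/57)*159 = -6 + 9646/19 = 9532/19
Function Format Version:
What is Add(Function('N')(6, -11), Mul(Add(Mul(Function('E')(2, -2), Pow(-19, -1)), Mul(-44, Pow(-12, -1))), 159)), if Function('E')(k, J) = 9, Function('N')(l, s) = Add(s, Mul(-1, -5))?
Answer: Rational(9532, 19) ≈ 501.68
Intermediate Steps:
Function('N')(l, s) = Add(5, s) (Function('N')(l, s) = Add(s, 5) = Add(5, s))
Add(Function('N')(6, -11), Mul(Add(Mul(Function('E')(2, -2), Pow(-19, -1)), Mul(-44, Pow(-12, -1))), 159)) = Add(Add(5, -11), Mul(Add(Mul(9, Pow(-19, -1)), Mul(-44, Pow(-12, -1))), 159)) = Add(-6, Mul(Add(Mul(9, Rational(-1, 19)), Mul(-44, Rational(-1, 12))), 159)) = Add(-6, Mul(Add(Rational(-9, 19), Rational(11, 3)), 159)) = Add(-6, Mul(Rational(182, 57), 159)) = Add(-6, Rational(9646, 19)) = Rational(9532, 19)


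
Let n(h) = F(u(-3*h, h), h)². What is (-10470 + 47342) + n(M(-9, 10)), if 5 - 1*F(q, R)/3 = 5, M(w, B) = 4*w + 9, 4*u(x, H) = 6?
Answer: 36872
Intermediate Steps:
u(x, H) = 3/2 (u(x, H) = (¼)*6 = 3/2)
M(w, B) = 9 + 4*w
F(q, R) = 0 (F(q, R) = 15 - 3*5 = 15 - 15 = 0)
n(h) = 0 (n(h) = 0² = 0)
(-10470 + 47342) + n(M(-9, 10)) = (-10470 + 47342) + 0 = 36872 + 0 = 36872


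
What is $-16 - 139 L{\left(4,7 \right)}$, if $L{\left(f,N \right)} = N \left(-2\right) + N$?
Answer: $957$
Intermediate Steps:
$L{\left(f,N \right)} = - N$ ($L{\left(f,N \right)} = - 2 N + N = - N$)
$-16 - 139 L{\left(4,7 \right)} = -16 - 139 \left(\left(-1\right) 7\right) = -16 - -973 = -16 + 973 = 957$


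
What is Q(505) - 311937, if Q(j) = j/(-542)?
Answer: -169070359/542 ≈ -3.1194e+5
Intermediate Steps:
Q(j) = -j/542 (Q(j) = j*(-1/542) = -j/542)
Q(505) - 311937 = -1/542*505 - 311937 = -505/542 - 311937 = -169070359/542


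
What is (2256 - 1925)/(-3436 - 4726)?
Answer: -331/8162 ≈ -0.040554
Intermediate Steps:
(2256 - 1925)/(-3436 - 4726) = 331/(-8162) = 331*(-1/8162) = -331/8162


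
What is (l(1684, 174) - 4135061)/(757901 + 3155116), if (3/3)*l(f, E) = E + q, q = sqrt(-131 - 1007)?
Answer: -4134887/3913017 + I*sqrt(1138)/3913017 ≈ -1.0567 + 8.621e-6*I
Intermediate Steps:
q = I*sqrt(1138) (q = sqrt(-1138) = I*sqrt(1138) ≈ 33.734*I)
l(f, E) = E + I*sqrt(1138)
(l(1684, 174) - 4135061)/(757901 + 3155116) = ((174 + I*sqrt(1138)) - 4135061)/(757901 + 3155116) = (-4134887 + I*sqrt(1138))/3913017 = (-4134887 + I*sqrt(1138))*(1/3913017) = -4134887/3913017 + I*sqrt(1138)/3913017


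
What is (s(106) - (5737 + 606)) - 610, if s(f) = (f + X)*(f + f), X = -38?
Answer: 7463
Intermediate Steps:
s(f) = 2*f*(-38 + f) (s(f) = (f - 38)*(f + f) = (-38 + f)*(2*f) = 2*f*(-38 + f))
(s(106) - (5737 + 606)) - 610 = (2*106*(-38 + 106) - (5737 + 606)) - 610 = (2*106*68 - 1*6343) - 610 = (14416 - 6343) - 610 = 8073 - 610 = 7463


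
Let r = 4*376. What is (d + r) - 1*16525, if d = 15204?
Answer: 183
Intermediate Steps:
r = 1504
(d + r) - 1*16525 = (15204 + 1504) - 1*16525 = 16708 - 16525 = 183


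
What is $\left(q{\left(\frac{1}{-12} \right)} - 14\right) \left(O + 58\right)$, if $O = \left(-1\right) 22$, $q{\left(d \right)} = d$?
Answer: $-507$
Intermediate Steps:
$O = -22$
$\left(q{\left(\frac{1}{-12} \right)} - 14\right) \left(O + 58\right) = \left(\frac{1}{-12} - 14\right) \left(-22 + 58\right) = \left(- \frac{1}{12} - 14\right) 36 = \left(- \frac{169}{12}\right) 36 = -507$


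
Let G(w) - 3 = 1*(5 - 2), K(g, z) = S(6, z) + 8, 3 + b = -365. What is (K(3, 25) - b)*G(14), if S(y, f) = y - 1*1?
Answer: 2286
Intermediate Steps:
b = -368 (b = -3 - 365 = -368)
S(y, f) = -1 + y (S(y, f) = y - 1 = -1 + y)
K(g, z) = 13 (K(g, z) = (-1 + 6) + 8 = 5 + 8 = 13)
G(w) = 6 (G(w) = 3 + 1*(5 - 2) = 3 + 1*3 = 3 + 3 = 6)
(K(3, 25) - b)*G(14) = (13 - 1*(-368))*6 = (13 + 368)*6 = 381*6 = 2286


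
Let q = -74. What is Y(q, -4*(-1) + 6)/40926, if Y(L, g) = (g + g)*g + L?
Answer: 21/6821 ≈ 0.0030787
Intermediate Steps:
Y(L, g) = L + 2*g² (Y(L, g) = (2*g)*g + L = 2*g² + L = L + 2*g²)
Y(q, -4*(-1) + 6)/40926 = (-74 + 2*(-4*(-1) + 6)²)/40926 = (-74 + 2*(4 + 6)²)*(1/40926) = (-74 + 2*10²)*(1/40926) = (-74 + 2*100)*(1/40926) = (-74 + 200)*(1/40926) = 126*(1/40926) = 21/6821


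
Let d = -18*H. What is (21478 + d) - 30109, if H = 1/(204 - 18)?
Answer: -267564/31 ≈ -8631.1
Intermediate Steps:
H = 1/186 ≈ 0.0053763
d = -3/31 (d = -18*1/186 = -3/31 ≈ -0.096774)
(21478 + d) - 30109 = (21478 - 3/31) - 30109 = 665815/31 - 30109 = -267564/31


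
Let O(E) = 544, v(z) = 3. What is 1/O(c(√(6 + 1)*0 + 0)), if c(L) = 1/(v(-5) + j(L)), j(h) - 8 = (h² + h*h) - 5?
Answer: 1/544 ≈ 0.0018382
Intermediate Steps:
j(h) = 3 + 2*h² (j(h) = 8 + ((h² + h*h) - 5) = 8 + ((h² + h²) - 5) = 8 + (2*h² - 5) = 8 + (-5 + 2*h²) = 3 + 2*h²)
c(L) = 1/(6 + 2*L²) (c(L) = 1/(3 + (3 + 2*L²)) = 1/(6 + 2*L²))
1/O(c(√(6 + 1)*0 + 0)) = 1/544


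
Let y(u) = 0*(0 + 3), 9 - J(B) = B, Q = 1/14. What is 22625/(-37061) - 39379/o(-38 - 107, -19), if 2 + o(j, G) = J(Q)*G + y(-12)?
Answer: 20377583791/89057583 ≈ 228.81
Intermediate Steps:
Q = 1/14 ≈ 0.071429
J(B) = 9 - B
y(u) = 0 (y(u) = 0*3 = 0)
o(j, G) = -2 + 125*G/14 (o(j, G) = -2 + ((9 - 1*1/14)*G + 0) = -2 + ((9 - 1/14)*G + 0) = -2 + (125*G/14 + 0) = -2 + 125*G/14)
22625/(-37061) - 39379/o(-38 - 107, -19) = 22625/(-37061) - 39379/(-2 + (125/14)*(-19)) = 22625*(-1/37061) - 39379/(-2 - 2375/14) = -22625/37061 - 39379/(-2403/14) = -22625/37061 - 39379*(-14/2403) = -22625/37061 + 551306/2403 = 20377583791/89057583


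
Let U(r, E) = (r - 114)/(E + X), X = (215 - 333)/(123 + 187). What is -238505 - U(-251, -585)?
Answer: -21640569245/90734 ≈ -2.3851e+5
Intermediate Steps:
X = -59/155 (X = -118/310 = -118*1/310 = -59/155 ≈ -0.38065)
U(r, E) = (-114 + r)/(-59/155 + E) (U(r, E) = (r - 114)/(E - 59/155) = (-114 + r)/(-59/155 + E))
-238505 - U(-251, -585) = -238505 - 155*(-114 - 251)/(-59 + 155*(-585)) = -238505 - 155*(-365)/(-59 - 90675) = -238505 - 155*(-365)/(-90734) = -238505 - 155*(-1)*(-365)/90734 = -238505 - 1*56575/90734 = -238505 - 56575/90734 = -21640569245/90734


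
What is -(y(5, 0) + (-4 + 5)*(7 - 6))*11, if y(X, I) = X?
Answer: -66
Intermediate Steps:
-(y(5, 0) + (-4 + 5)*(7 - 6))*11 = -(5 + (-4 + 5)*(7 - 6))*11 = -(5 + 1*1)*11 = -(5 + 1)*11 = -6*11 = -1*66 = -66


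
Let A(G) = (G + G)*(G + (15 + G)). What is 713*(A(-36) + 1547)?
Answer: 4029163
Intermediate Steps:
A(G) = 2*G*(15 + 2*G) (A(G) = (2*G)*(15 + 2*G) = 2*G*(15 + 2*G))
713*(A(-36) + 1547) = 713*(2*(-36)*(15 + 2*(-36)) + 1547) = 713*(2*(-36)*(15 - 72) + 1547) = 713*(2*(-36)*(-57) + 1547) = 713*(4104 + 1547) = 713*5651 = 4029163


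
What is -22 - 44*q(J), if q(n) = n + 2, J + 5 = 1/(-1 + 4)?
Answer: 286/3 ≈ 95.333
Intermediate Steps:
J = -14/3 (J = -5 + 1/(-1 + 4) = -5 + 1/3 = -5 + ⅓ = -14/3 ≈ -4.6667)
q(n) = 2 + n
-22 - 44*q(J) = -22 - 44*(2 - 14/3) = -22 - 44*(-8/3) = -22 + 352/3 = 286/3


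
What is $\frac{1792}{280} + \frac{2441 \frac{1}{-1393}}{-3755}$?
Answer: $\frac{33479017}{5230715} \approx 6.4005$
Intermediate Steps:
$\frac{1792}{280} + \frac{2441 \frac{1}{-1393}}{-3755} = 1792 \cdot \frac{1}{280} + 2441 \left(- \frac{1}{1393}\right) \left(- \frac{1}{3755}\right) = \frac{32}{5} - - \frac{2441}{5230715} = \frac{32}{5} + \frac{2441}{5230715} = \frac{33479017}{5230715}$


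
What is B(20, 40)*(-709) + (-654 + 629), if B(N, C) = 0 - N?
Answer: 14155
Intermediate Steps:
B(N, C) = -N
B(20, 40)*(-709) + (-654 + 629) = -1*20*(-709) + (-654 + 629) = -20*(-709) - 25 = 14180 - 25 = 14155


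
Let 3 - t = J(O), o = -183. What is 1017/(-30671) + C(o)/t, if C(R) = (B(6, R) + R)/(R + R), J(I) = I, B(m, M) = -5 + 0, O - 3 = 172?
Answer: -17447083/482700198 ≈ -0.036145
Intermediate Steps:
O = 175 (O = 3 + 172 = 175)
B(m, M) = -5
t = -172 (t = 3 - 1*175 = 3 - 175 = -172)
C(R) = (-5 + R)/(2*R) (C(R) = (-5 + R)/(R + R) = (-5 + R)/((2*R)) = (-5 + R)*(1/(2*R)) = (-5 + R)/(2*R))
1017/(-30671) + C(o)/t = 1017/(-30671) + ((½)*(-5 - 183)/(-183))/(-172) = 1017*(-1/30671) + ((½)*(-1/183)*(-188))*(-1/172) = -1017/30671 + (94/183)*(-1/172) = -1017/30671 - 47/15738 = -17447083/482700198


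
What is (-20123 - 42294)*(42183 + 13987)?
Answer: -3505962890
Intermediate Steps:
(-20123 - 42294)*(42183 + 13987) = -62417*56170 = -3505962890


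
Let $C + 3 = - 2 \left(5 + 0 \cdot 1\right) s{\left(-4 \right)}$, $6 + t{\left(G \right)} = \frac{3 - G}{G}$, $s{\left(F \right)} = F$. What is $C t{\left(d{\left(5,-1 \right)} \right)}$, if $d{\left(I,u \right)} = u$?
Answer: $-370$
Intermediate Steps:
$t{\left(G \right)} = -6 + \frac{3 - G}{G}$
$C = 37$ ($C = -3 + - 2 \left(5 + 0 \cdot 1\right) \left(-4\right) = -3 + - 2 \left(5 + 0\right) \left(-4\right) = -3 + \left(-2\right) 5 \left(-4\right) = -3 - -40 = -3 + 40 = 37$)
$C t{\left(d{\left(5,-1 \right)} \right)} = 37 \left(-7 + \frac{3}{-1}\right) = 37 \left(-7 + 3 \left(-1\right)\right) = 37 \left(-7 - 3\right) = 37 \left(-10\right) = -370$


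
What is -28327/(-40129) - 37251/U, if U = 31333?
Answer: -607275488/1257361957 ≈ -0.48298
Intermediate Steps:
-28327/(-40129) - 37251/U = -28327/(-40129) - 37251/31333 = -28327*(-1/40129) - 37251*1/31333 = 28327/40129 - 37251/31333 = -607275488/1257361957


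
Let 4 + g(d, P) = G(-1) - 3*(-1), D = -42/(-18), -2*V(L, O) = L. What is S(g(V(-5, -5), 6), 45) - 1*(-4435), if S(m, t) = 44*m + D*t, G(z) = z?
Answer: 4452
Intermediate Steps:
V(L, O) = -L/2
D = 7/3 (D = -42*(-1/18) = 7/3 ≈ 2.3333)
g(d, P) = -2 (g(d, P) = -4 + (-1 - 3*(-1)) = -4 + (-1 + 3) = -4 + 2 = -2)
S(m, t) = 44*m + 7*t/3
S(g(V(-5, -5), 6), 45) - 1*(-4435) = (44*(-2) + (7/3)*45) - 1*(-4435) = (-88 + 105) + 4435 = 17 + 4435 = 4452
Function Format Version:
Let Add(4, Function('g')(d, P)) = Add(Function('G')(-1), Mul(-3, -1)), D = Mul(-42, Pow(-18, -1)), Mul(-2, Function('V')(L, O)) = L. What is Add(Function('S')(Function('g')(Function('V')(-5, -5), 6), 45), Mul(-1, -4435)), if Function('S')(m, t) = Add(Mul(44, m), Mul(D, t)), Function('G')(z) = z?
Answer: 4452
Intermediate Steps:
Function('V')(L, O) = Mul(Rational(-1, 2), L)
D = Rational(7, 3) (D = Mul(-42, Rational(-1, 18)) = Rational(7, 3) ≈ 2.3333)
Function('g')(d, P) = -2 (Function('g')(d, P) = Add(-4, Add(-1, Mul(-3, -1))) = Add(-4, Add(-1, 3)) = Add(-4, 2) = -2)
Function('S')(m, t) = Add(Mul(44, m), Mul(Rational(7, 3), t))
Add(Function('S')(Function('g')(Function('V')(-5, -5), 6), 45), Mul(-1, -4435)) = Add(Add(Mul(44, -2), Mul(Rational(7, 3), 45)), Mul(-1, -4435)) = Add(Add(-88, 105), 4435) = Add(17, 4435) = 4452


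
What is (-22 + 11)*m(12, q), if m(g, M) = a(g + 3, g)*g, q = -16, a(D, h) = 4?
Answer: -528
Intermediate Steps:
m(g, M) = 4*g
(-22 + 11)*m(12, q) = (-22 + 11)*(4*12) = -11*48 = -528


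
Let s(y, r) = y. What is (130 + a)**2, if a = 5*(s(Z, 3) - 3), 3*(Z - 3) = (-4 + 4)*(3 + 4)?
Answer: 16900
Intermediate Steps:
Z = 3 (Z = 3 + ((-4 + 4)*(3 + 4))/3 = 3 + (0*7)/3 = 3 + (1/3)*0 = 3 + 0 = 3)
a = 0 (a = 5*(3 - 3) = 5*0 = 0)
(130 + a)**2 = (130 + 0)**2 = 130**2 = 16900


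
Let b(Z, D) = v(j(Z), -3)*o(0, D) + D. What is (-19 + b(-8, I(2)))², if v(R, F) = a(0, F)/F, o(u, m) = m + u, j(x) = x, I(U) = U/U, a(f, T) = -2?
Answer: 2704/9 ≈ 300.44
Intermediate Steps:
I(U) = 1
v(R, F) = -2/F
b(Z, D) = 5*D/3 (b(Z, D) = (-2/(-3))*(D + 0) + D = (-2*(-⅓))*D + D = 2*D/3 + D = 5*D/3)
(-19 + b(-8, I(2)))² = (-19 + (5/3)*1)² = (-19 + 5/3)² = (-52/3)² = 2704/9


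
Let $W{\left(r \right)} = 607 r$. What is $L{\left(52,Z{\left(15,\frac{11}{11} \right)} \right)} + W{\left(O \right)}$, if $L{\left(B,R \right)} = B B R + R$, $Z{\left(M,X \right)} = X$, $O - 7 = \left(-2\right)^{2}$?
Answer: $9382$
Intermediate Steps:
$O = 11$ ($O = 7 + \left(-2\right)^{2} = 7 + 4 = 11$)
$L{\left(B,R \right)} = R + R B^{2}$ ($L{\left(B,R \right)} = B^{2} R + R = R B^{2} + R = R + R B^{2}$)
$L{\left(52,Z{\left(15,\frac{11}{11} \right)} \right)} + W{\left(O \right)} = \frac{11}{11} \left(1 + 52^{2}\right) + 607 \cdot 11 = 11 \cdot \frac{1}{11} \left(1 + 2704\right) + 6677 = 1 \cdot 2705 + 6677 = 2705 + 6677 = 9382$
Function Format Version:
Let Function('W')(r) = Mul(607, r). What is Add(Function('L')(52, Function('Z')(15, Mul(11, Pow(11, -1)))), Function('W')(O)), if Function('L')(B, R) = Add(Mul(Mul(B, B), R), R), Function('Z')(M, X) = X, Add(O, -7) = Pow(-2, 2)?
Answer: 9382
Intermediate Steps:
O = 11 (O = Add(7, Pow(-2, 2)) = Add(7, 4) = 11)
Function('L')(B, R) = Add(R, Mul(R, Pow(B, 2))) (Function('L')(B, R) = Add(Mul(Pow(B, 2), R), R) = Add(Mul(R, Pow(B, 2)), R) = Add(R, Mul(R, Pow(B, 2))))
Add(Function('L')(52, Function('Z')(15, Mul(11, Pow(11, -1)))), Function('W')(O)) = Add(Mul(Mul(11, Pow(11, -1)), Add(1, Pow(52, 2))), Mul(607, 11)) = Add(Mul(Mul(11, Rational(1, 11)), Add(1, 2704)), 6677) = Add(Mul(1, 2705), 6677) = Add(2705, 6677) = 9382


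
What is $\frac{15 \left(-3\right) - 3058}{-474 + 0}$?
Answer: $\frac{3103}{474} \approx 6.5464$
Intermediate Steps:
$\frac{15 \left(-3\right) - 3058}{-474 + 0} = \frac{-45 - 3058}{-474} = \left(-3103\right) \left(- \frac{1}{474}\right) = \frac{3103}{474}$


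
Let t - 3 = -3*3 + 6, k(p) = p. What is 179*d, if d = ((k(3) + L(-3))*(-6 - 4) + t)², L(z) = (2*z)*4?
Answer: 7893900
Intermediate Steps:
L(z) = 8*z
t = 0 (t = 3 + (-3*3 + 6) = 3 + (-9 + 6) = 3 - 3 = 0)
d = 44100 (d = ((3 + 8*(-3))*(-6 - 4) + 0)² = ((3 - 24)*(-10) + 0)² = (-21*(-10) + 0)² = (210 + 0)² = 210² = 44100)
179*d = 179*44100 = 7893900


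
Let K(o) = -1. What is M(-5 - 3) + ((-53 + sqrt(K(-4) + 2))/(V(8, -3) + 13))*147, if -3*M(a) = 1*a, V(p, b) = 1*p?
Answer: -1084/3 ≈ -361.33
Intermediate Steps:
V(p, b) = p
M(a) = -a/3
M(-5 - 3) + ((-53 + sqrt(K(-4) + 2))/(V(8, -3) + 13))*147 = -(-5 - 3)/3 + ((-53 + sqrt(-1 + 2))/(8 + 13))*147 = -1/3*(-8) + ((-53 + sqrt(1))/21)*147 = 8/3 + ((-53 + 1)*(1/21))*147 = 8/3 - 52*1/21*147 = 8/3 - 52/21*147 = 8/3 - 364 = -1084/3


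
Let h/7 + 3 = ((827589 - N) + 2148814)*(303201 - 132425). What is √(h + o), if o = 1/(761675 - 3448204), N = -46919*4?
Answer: √27299535734939571221939458/2686529 ≈ 1.9449e+6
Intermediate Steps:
N = -187676
h = 3782441287107 (h = -21 + 7*(((827589 - 1*(-187676)) + 2148814)*(303201 - 132425)) = -21 + 7*(((827589 + 187676) + 2148814)*170776) = -21 + 7*((1015265 + 2148814)*170776) = -21 + 7*(3164079*170776) = -21 + 7*540348755304 = -21 + 3782441287128 = 3782441287107)
o = -1/2686529 (o = 1/(-2686529) = -1/2686529 ≈ -3.7223e-7)
√(h + o) = √(3782441287107 - 1/2686529) = √(10161638208610281602/2686529) = √27299535734939571221939458/2686529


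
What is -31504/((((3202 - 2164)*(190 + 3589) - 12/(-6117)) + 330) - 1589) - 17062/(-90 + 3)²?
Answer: -45635816021962/20172945175263 ≈ -2.2622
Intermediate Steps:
-31504/((((3202 - 2164)*(190 + 3589) - 12/(-6117)) + 330) - 1589) - 17062/(-90 + 3)² = -31504/(((1038*3779 - 12*(-1)/6117) + 330) - 1589) - 17062/((-87)²) = -31504/(((3922602 - 1*(-4/2039)) + 330) - 1589) - 17062/7569 = -31504/(((3922602 + 4/2039) + 330) - 1589) - 17062*1/7569 = -31504/((7998185482/2039 + 330) - 1589) - 17062/7569 = -31504/(7998858352/2039 - 1589) - 17062/7569 = -31504/7995618381/2039 - 17062/7569 = -31504*2039/7995618381 - 17062/7569 = -64236656/7995618381 - 17062/7569 = -45635816021962/20172945175263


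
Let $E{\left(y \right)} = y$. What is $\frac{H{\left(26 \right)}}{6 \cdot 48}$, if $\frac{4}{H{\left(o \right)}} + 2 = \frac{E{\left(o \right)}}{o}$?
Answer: $- \frac{1}{72} \approx -0.013889$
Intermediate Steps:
$H{\left(o \right)} = -4$ ($H{\left(o \right)} = \frac{4}{-2 + \frac{o}{o}} = \frac{4}{-2 + 1} = \frac{4}{-1} = 4 \left(-1\right) = -4$)
$\frac{H{\left(26 \right)}}{6 \cdot 48} = - \frac{4}{6 \cdot 48} = - \frac{4}{288} = \left(-4\right) \frac{1}{288} = - \frac{1}{72}$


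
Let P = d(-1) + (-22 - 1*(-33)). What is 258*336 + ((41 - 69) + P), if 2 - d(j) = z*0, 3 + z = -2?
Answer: 86673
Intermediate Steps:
z = -5 (z = -3 - 2 = -5)
d(j) = 2 (d(j) = 2 - (-5)*0 = 2 - 1*0 = 2 + 0 = 2)
P = 13 (P = 2 + (-22 - 1*(-33)) = 2 + (-22 + 33) = 2 + 11 = 13)
258*336 + ((41 - 69) + P) = 258*336 + ((41 - 69) + 13) = 86688 + (-28 + 13) = 86688 - 15 = 86673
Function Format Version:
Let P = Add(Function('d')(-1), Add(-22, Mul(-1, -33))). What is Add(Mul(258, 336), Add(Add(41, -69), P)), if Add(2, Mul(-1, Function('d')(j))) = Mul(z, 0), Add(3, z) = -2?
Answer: 86673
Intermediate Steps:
z = -5 (z = Add(-3, -2) = -5)
Function('d')(j) = 2 (Function('d')(j) = Add(2, Mul(-1, Mul(-5, 0))) = Add(2, Mul(-1, 0)) = Add(2, 0) = 2)
P = 13 (P = Add(2, Add(-22, Mul(-1, -33))) = Add(2, Add(-22, 33)) = Add(2, 11) = 13)
Add(Mul(258, 336), Add(Add(41, -69), P)) = Add(Mul(258, 336), Add(Add(41, -69), 13)) = Add(86688, Add(-28, 13)) = Add(86688, -15) = 86673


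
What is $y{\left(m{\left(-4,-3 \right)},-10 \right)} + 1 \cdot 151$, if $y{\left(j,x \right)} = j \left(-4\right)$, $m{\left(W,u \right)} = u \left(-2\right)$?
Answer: $127$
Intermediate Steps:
$m{\left(W,u \right)} = - 2 u$
$y{\left(j,x \right)} = - 4 j$
$y{\left(m{\left(-4,-3 \right)},-10 \right)} + 1 \cdot 151 = - 4 \left(\left(-2\right) \left(-3\right)\right) + 1 \cdot 151 = \left(-4\right) 6 + 151 = -24 + 151 = 127$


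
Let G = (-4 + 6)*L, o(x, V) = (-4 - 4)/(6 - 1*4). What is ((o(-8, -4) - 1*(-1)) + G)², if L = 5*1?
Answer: 49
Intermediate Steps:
o(x, V) = -4 (o(x, V) = -8/(6 - 4) = -8/2 = -8*½ = -4)
L = 5
G = 10 (G = (-4 + 6)*5 = 2*5 = 10)
((o(-8, -4) - 1*(-1)) + G)² = ((-4 - 1*(-1)) + 10)² = ((-4 + 1) + 10)² = (-3 + 10)² = 7² = 49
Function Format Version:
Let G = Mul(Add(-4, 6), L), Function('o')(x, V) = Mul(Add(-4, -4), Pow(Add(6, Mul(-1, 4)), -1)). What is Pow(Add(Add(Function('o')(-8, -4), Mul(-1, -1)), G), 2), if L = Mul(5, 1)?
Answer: 49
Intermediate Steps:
Function('o')(x, V) = -4 (Function('o')(x, V) = Mul(-8, Pow(Add(6, -4), -1)) = Mul(-8, Pow(2, -1)) = Mul(-8, Rational(1, 2)) = -4)
L = 5
G = 10 (G = Mul(Add(-4, 6), 5) = Mul(2, 5) = 10)
Pow(Add(Add(Function('o')(-8, -4), Mul(-1, -1)), G), 2) = Pow(Add(Add(-4, Mul(-1, -1)), 10), 2) = Pow(Add(Add(-4, 1), 10), 2) = Pow(Add(-3, 10), 2) = Pow(7, 2) = 49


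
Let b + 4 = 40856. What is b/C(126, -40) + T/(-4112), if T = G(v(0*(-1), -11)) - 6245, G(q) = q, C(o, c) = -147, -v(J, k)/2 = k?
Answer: -23866949/86352 ≈ -276.39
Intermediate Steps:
b = 40852 (b = -4 + 40856 = 40852)
v(J, k) = -2*k
T = -6223 (T = -2*(-11) - 6245 = 22 - 6245 = -6223)
b/C(126, -40) + T/(-4112) = 40852/(-147) - 6223/(-4112) = 40852*(-1/147) - 6223*(-1/4112) = -5836/21 + 6223/4112 = -23866949/86352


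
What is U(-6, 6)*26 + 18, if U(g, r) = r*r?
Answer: 954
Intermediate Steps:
U(g, r) = r²
U(-6, 6)*26 + 18 = 6²*26 + 18 = 36*26 + 18 = 936 + 18 = 954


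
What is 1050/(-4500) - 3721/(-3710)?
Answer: 4283/5565 ≈ 0.76963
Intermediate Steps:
1050/(-4500) - 3721/(-3710) = 1050*(-1/4500) - 3721*(-1/3710) = -7/30 + 3721/3710 = 4283/5565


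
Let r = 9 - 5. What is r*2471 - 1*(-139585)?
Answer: 149469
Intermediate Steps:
r = 4
r*2471 - 1*(-139585) = 4*2471 - 1*(-139585) = 9884 + 139585 = 149469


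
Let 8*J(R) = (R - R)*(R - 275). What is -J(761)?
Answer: 0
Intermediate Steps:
J(R) = 0 (J(R) = ((R - R)*(R - 275))/8 = (0*(-275 + R))/8 = (⅛)*0 = 0)
-J(761) = -1*0 = 0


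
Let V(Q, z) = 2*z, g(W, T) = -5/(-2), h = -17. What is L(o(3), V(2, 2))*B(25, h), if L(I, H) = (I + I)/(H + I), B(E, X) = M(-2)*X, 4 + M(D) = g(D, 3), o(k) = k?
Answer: 153/7 ≈ 21.857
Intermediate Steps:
g(W, T) = 5/2 (g(W, T) = -5*(-½) = 5/2)
M(D) = -3/2 (M(D) = -4 + 5/2 = -3/2)
B(E, X) = -3*X/2
L(I, H) = 2*I/(H + I) (L(I, H) = (2*I)/(H + I) = 2*I/(H + I))
L(o(3), V(2, 2))*B(25, h) = (2*3/(2*2 + 3))*(-3/2*(-17)) = (2*3/(4 + 3))*(51/2) = (2*3/7)*(51/2) = (2*3*(⅐))*(51/2) = (6/7)*(51/2) = 153/7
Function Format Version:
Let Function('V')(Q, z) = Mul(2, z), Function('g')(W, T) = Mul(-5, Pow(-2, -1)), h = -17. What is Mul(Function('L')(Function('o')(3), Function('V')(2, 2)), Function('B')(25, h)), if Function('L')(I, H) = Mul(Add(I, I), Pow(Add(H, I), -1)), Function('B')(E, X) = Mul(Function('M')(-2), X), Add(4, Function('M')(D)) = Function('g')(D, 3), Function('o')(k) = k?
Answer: Rational(153, 7) ≈ 21.857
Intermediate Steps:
Function('g')(W, T) = Rational(5, 2) (Function('g')(W, T) = Mul(-5, Rational(-1, 2)) = Rational(5, 2))
Function('M')(D) = Rational(-3, 2) (Function('M')(D) = Add(-4, Rational(5, 2)) = Rational(-3, 2))
Function('B')(E, X) = Mul(Rational(-3, 2), X)
Function('L')(I, H) = Mul(2, I, Pow(Add(H, I), -1)) (Function('L')(I, H) = Mul(Mul(2, I), Pow(Add(H, I), -1)) = Mul(2, I, Pow(Add(H, I), -1)))
Mul(Function('L')(Function('o')(3), Function('V')(2, 2)), Function('B')(25, h)) = Mul(Mul(2, 3, Pow(Add(Mul(2, 2), 3), -1)), Mul(Rational(-3, 2), -17)) = Mul(Mul(2, 3, Pow(Add(4, 3), -1)), Rational(51, 2)) = Mul(Mul(2, 3, Pow(7, -1)), Rational(51, 2)) = Mul(Mul(2, 3, Rational(1, 7)), Rational(51, 2)) = Mul(Rational(6, 7), Rational(51, 2)) = Rational(153, 7)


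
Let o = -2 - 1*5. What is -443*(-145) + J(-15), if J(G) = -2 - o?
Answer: 64240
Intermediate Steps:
o = -7 (o = -2 - 5 = -7)
J(G) = 5 (J(G) = -2 - 1*(-7) = -2 + 7 = 5)
-443*(-145) + J(-15) = -443*(-145) + 5 = 64235 + 5 = 64240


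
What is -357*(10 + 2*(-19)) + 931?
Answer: 10927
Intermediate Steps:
-357*(10 + 2*(-19)) + 931 = -357*(10 - 38) + 931 = -357*(-28) + 931 = 9996 + 931 = 10927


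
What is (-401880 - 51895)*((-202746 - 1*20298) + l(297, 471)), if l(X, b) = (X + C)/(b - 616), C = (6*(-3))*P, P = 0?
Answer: 2935168896135/29 ≈ 1.0121e+11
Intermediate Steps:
C = 0 (C = (6*(-3))*0 = -18*0 = 0)
l(X, b) = X/(-616 + b) (l(X, b) = (X + 0)/(b - 616) = X/(-616 + b))
(-401880 - 51895)*((-202746 - 1*20298) + l(297, 471)) = (-401880 - 51895)*((-202746 - 1*20298) + 297/(-616 + 471)) = -453775*((-202746 - 20298) + 297/(-145)) = -453775*(-223044 + 297*(-1/145)) = -453775*(-223044 - 297/145) = -453775*(-32341677/145) = 2935168896135/29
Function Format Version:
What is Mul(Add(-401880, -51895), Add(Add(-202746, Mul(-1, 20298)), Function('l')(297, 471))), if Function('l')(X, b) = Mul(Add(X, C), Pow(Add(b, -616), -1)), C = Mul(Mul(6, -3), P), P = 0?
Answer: Rational(2935168896135, 29) ≈ 1.0121e+11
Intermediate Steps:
C = 0 (C = Mul(Mul(6, -3), 0) = Mul(-18, 0) = 0)
Function('l')(X, b) = Mul(X, Pow(Add(-616, b), -1)) (Function('l')(X, b) = Mul(Add(X, 0), Pow(Add(b, -616), -1)) = Mul(X, Pow(Add(-616, b), -1)))
Mul(Add(-401880, -51895), Add(Add(-202746, Mul(-1, 20298)), Function('l')(297, 471))) = Mul(Add(-401880, -51895), Add(Add(-202746, Mul(-1, 20298)), Mul(297, Pow(Add(-616, 471), -1)))) = Mul(-453775, Add(Add(-202746, -20298), Mul(297, Pow(-145, -1)))) = Mul(-453775, Add(-223044, Mul(297, Rational(-1, 145)))) = Mul(-453775, Add(-223044, Rational(-297, 145))) = Mul(-453775, Rational(-32341677, 145)) = Rational(2935168896135, 29)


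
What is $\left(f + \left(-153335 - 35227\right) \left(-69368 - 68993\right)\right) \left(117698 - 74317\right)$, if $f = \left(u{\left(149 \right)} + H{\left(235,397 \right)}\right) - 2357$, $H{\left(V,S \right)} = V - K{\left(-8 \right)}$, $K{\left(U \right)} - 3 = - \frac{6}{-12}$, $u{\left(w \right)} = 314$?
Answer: $\frac{2263588050366721}{2} \approx 1.1318 \cdot 10^{15}$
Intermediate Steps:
$K{\left(U \right)} = \frac{7}{2}$ ($K{\left(U \right)} = 3 - \frac{6}{-12} = 3 - - \frac{1}{2} = 3 + \frac{1}{2} = \frac{7}{2}$)
$H{\left(V,S \right)} = - \frac{7}{2} + V$ ($H{\left(V,S \right)} = V - \frac{7}{2} = - \frac{7}{2} + V$)
$f = - \frac{3623}{2}$ ($f = \left(314 + \left(- \frac{7}{2} + 235\right)\right) - 2357 = \left(314 + \frac{463}{2}\right) - 2357 = \frac{1091}{2} - 2357 = - \frac{3623}{2} \approx -1811.5$)
$\left(f + \left(-153335 - 35227\right) \left(-69368 - 68993\right)\right) \left(117698 - 74317\right) = \left(- \frac{3623}{2} + \left(-153335 - 35227\right) \left(-69368 - 68993\right)\right) \left(117698 - 74317\right) = \left(- \frac{3623}{2} - -26089626882\right) 43381 = \left(- \frac{3623}{2} + 26089626882\right) 43381 = \frac{52179250141}{2} \cdot 43381 = \frac{2263588050366721}{2}$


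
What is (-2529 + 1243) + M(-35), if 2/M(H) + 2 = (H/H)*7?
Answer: -6428/5 ≈ -1285.6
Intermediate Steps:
M(H) = 2/5 (M(H) = 2/(-2 + (H/H)*7) = 2/(-2 + 1*7) = 2/(-2 + 7) = 2/5)
(-2529 + 1243) + M(-35) = (-2529 + 1243) + 2/5 = -1286 + 2/5 = -6428/5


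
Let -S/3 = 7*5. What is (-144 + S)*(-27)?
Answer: 6723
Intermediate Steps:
S = -105 (S = -21*5 = -3*35 = -105)
(-144 + S)*(-27) = (-144 - 105)*(-27) = -249*(-27) = 6723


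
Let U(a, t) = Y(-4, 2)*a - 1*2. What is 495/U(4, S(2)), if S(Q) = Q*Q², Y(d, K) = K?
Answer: 165/2 ≈ 82.500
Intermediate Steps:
S(Q) = Q³
U(a, t) = -2 + 2*a (U(a, t) = 2*a - 1*2 = 2*a - 2 = -2 + 2*a)
495/U(4, S(2)) = 495/(-2 + 2*4) = 495/(-2 + 8) = 495/6 = 495*(⅙) = 165/2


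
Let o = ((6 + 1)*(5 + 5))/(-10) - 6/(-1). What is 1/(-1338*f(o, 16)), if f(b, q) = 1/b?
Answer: 1/1338 ≈ 0.00074738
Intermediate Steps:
o = -1 (o = (7*10)*(-1/10) - 6*(-1) = 70*(-1/10) + 6 = -7 + 6 = -1)
1/(-1338*f(o, 16)) = 1/(-1338/(-1)) = 1/(-1338*(-1)) = 1/1338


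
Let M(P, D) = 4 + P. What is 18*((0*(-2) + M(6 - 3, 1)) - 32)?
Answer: -450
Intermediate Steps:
18*((0*(-2) + M(6 - 3, 1)) - 32) = 18*((0*(-2) + (4 + (6 - 3))) - 32) = 18*((0 + (4 + 3)) - 32) = 18*((0 + 7) - 32) = 18*(7 - 32) = 18*(-25) = -450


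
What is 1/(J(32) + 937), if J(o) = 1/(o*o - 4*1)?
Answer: 1020/955741 ≈ 0.0010672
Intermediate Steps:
J(o) = 1/(-4 + o²) (J(o) = 1/(o² - 4) = 1/(-4 + o²))
1/(J(32) + 937) = 1/(1/(-4 + 32²) + 937) = 1/(1/(-4 + 1024) + 937) = 1/(1/1020 + 937) = 1/(955741/1020) = 1020/955741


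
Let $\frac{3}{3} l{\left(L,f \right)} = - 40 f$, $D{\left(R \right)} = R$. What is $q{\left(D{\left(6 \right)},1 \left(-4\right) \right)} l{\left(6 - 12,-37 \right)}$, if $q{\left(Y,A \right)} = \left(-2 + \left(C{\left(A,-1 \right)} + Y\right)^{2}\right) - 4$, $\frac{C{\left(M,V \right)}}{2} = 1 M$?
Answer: $-2960$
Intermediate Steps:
$C{\left(M,V \right)} = 2 M$ ($C{\left(M,V \right)} = 2 \cdot 1 M = 2 M$)
$q{\left(Y,A \right)} = -6 + \left(Y + 2 A\right)^{2}$ ($q{\left(Y,A \right)} = \left(-2 + \left(2 A + Y\right)^{2}\right) - 4 = \left(-2 + \left(Y + 2 A\right)^{2}\right) - 4 = -6 + \left(Y + 2 A\right)^{2}$)
$l{\left(L,f \right)} = - 40 f$
$q{\left(D{\left(6 \right)},1 \left(-4\right) \right)} l{\left(6 - 12,-37 \right)} = \left(-6 + \left(6 + 2 \cdot 1 \left(-4\right)\right)^{2}\right) \left(\left(-40\right) \left(-37\right)\right) = \left(-6 + \left(6 + 2 \left(-4\right)\right)^{2}\right) 1480 = \left(-6 + \left(6 - 8\right)^{2}\right) 1480 = \left(-6 + \left(-2\right)^{2}\right) 1480 = \left(-6 + 4\right) 1480 = \left(-2\right) 1480 = -2960$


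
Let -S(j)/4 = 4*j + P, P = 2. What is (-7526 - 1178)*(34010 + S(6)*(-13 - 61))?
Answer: -363009024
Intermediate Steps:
S(j) = -8 - 16*j (S(j) = -4*(4*j + 2) = -4*(2 + 4*j) = -8 - 16*j)
(-7526 - 1178)*(34010 + S(6)*(-13 - 61)) = (-7526 - 1178)*(34010 + (-8 - 16*6)*(-13 - 61)) = -8704*(34010 + (-8 - 96)*(-74)) = -8704*(34010 - 104*(-74)) = -8704*(34010 + 7696) = -8704*41706 = -363009024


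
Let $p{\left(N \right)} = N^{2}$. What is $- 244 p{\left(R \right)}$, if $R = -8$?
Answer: $-15616$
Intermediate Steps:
$- 244 p{\left(R \right)} = - 244 \left(-8\right)^{2} = \left(-244\right) 64 = -15616$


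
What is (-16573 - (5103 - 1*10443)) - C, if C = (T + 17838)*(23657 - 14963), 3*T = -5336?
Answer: -139631077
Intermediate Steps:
T = -5336/3 (T = (1/3)*(-5336) = -5336/3 ≈ -1778.7)
C = 139619844 (C = (-5336/3 + 17838)*(23657 - 14963) = (48178/3)*8694 = 139619844)
(-16573 - (5103 - 1*10443)) - C = (-16573 - (5103 - 1*10443)) - 1*139619844 = (-16573 - (5103 - 10443)) - 139619844 = (-16573 - 1*(-5340)) - 139619844 = (-16573 + 5340) - 139619844 = -11233 - 139619844 = -139631077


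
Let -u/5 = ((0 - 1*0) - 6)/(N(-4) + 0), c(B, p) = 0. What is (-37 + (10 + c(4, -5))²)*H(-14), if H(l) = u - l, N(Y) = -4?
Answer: 819/2 ≈ 409.50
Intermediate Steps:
u = -15/2 (u = -5*((0 - 1*0) - 6)/(-4 + 0) = -5*((0 + 0) - 6)/(-4) = -5*(0 - 6)*(-1)/4 = -(-30)*(-1)/4 = -5*3/2 = -15/2 ≈ -7.5000)
H(l) = -15/2 - l
(-37 + (10 + c(4, -5))²)*H(-14) = (-37 + (10 + 0)²)*(-15/2 - 1*(-14)) = (-37 + 10²)*(-15/2 + 14) = (-37 + 100)*(13/2) = 63*(13/2) = 819/2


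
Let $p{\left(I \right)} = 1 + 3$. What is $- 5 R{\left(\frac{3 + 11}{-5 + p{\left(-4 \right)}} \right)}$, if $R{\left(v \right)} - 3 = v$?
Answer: $55$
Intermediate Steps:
$p{\left(I \right)} = 4$
$R{\left(v \right)} = 3 + v$
$- 5 R{\left(\frac{3 + 11}{-5 + p{\left(-4 \right)}} \right)} = - 5 \left(3 + \frac{3 + 11}{-5 + 4}\right) = - 5 \left(3 + \frac{14}{-1}\right) = - 5 \left(3 + 14 \left(-1\right)\right) = - 5 \left(3 - 14\right) = \left(-5\right) \left(-11\right) = 55$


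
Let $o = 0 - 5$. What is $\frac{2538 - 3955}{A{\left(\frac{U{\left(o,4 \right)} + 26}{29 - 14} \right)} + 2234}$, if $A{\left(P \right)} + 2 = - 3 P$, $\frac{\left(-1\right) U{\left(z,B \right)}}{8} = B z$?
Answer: $- \frac{7085}{10974} \approx -0.64562$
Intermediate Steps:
$o = -5$
$U{\left(z,B \right)} = - 8 B z$
$A{\left(P \right)} = -2 - 3 P$
$\frac{2538 - 3955}{A{\left(\frac{U{\left(o,4 \right)} + 26}{29 - 14} \right)} + 2234} = \frac{2538 - 3955}{\left(-2 - 3 \frac{\left(-8\right) 4 \left(-5\right) + 26}{29 - 14}\right) + 2234} = - \frac{1417}{\left(-2 - 3 \frac{160 + 26}{15}\right) + 2234} = - \frac{1417}{\left(-2 - 3 \cdot 186 \cdot \frac{1}{15}\right) + 2234} = - \frac{1417}{\left(-2 - \frac{186}{5}\right) + 2234} = - \frac{1417}{- \frac{196}{5} + 2234} = - \frac{1417}{\frac{10974}{5}} = \left(-1417\right) \frac{5}{10974} = - \frac{7085}{10974}$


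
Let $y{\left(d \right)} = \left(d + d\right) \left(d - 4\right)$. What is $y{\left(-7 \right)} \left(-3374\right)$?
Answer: $-519596$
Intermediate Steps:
$y{\left(d \right)} = 2 d \left(-4 + d\right)$
$y{\left(-7 \right)} \left(-3374\right) = 2 \left(-7\right) \left(-4 - 7\right) \left(-3374\right) = 2 \left(-7\right) \left(-11\right) \left(-3374\right) = 154 \left(-3374\right) = -519596$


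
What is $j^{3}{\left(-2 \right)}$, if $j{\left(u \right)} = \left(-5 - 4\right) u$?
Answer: $5832$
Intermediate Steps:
$j{\left(u \right)} = - 9 u$
$j^{3}{\left(-2 \right)} = \left(\left(-9\right) \left(-2\right)\right)^{3} = 18^{3} = 5832$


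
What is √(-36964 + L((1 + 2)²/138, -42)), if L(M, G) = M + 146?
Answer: 5*I*√3116270/46 ≈ 191.88*I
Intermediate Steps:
L(M, G) = 146 + M
√(-36964 + L((1 + 2)²/138, -42)) = √(-36964 + (146 + (1 + 2)²/138)) = √(-36964 + (146 + 3²*(1/138))) = √(-36964 + (146 + 9*(1/138))) = √(-36964 + (146 + 3/46)) = √(-36964 + 6719/46) = √(-1693625/46) = 5*I*√3116270/46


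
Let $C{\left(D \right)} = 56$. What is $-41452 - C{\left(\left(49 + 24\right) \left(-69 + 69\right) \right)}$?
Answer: $-41508$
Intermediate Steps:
$-41452 - C{\left(\left(49 + 24\right) \left(-69 + 69\right) \right)} = -41452 - 56 = -41508$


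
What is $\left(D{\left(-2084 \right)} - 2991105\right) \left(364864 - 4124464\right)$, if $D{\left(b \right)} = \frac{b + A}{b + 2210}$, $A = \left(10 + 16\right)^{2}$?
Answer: $\frac{236153407770800}{21} \approx 1.1245 \cdot 10^{13}$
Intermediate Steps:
$A = 676$ ($A = 26^{2} = 676$)
$D{\left(b \right)} = \frac{676 + b}{2210 + b}$ ($D{\left(b \right)} = \frac{b + 676}{b + 2210} = \frac{676 + b}{2210 + b}$)
$\left(D{\left(-2084 \right)} - 2991105\right) \left(364864 - 4124464\right) = \left(\frac{676 - 2084}{2210 - 2084} - 2991105\right) \left(364864 - 4124464\right) = \left(\frac{1}{126} \left(-1408\right) - 2991105\right) \left(-3759600\right) = \left(- \frac{704}{63} - 2991105\right) \left(-3759600\right) = \left(- \frac{188440319}{63}\right) \left(-3759600\right) = \frac{236153407770800}{21}$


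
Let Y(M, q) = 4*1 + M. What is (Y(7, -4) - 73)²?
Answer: 3844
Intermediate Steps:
Y(M, q) = 4 + M
(Y(7, -4) - 73)² = ((4 + 7) - 73)² = (11 - 73)² = (-62)² = 3844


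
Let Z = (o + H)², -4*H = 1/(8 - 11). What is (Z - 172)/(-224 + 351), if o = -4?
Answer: -22559/18288 ≈ -1.2335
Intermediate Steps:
H = 1/12 (H = -1/(4*(8 - 11)) = -¼/(-3) = -¼*(-⅓) = 1/12 ≈ 0.083333)
Z = 2209/144 (Z = (-4 + 1/12)² = (-47/12)² = 2209/144 ≈ 15.340)
(Z - 172)/(-224 + 351) = (2209/144 - 172)/(-224 + 351) = -22559/144/127 = -22559/144*1/127 = -22559/18288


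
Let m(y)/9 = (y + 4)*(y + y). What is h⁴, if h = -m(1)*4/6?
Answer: 12960000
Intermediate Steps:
m(y) = 18*y*(4 + y) (m(y) = 9*((y + 4)*(y + y)) = 9*((4 + y)*(2*y)) = 9*(2*y*(4 + y)) = 18*y*(4 + y))
h = -60 (h = -18*1*(4 + 1)*4/6 = -18*1*5*4*(⅙) = -90*2/3 = -1*60 = -60)
h⁴ = (-60)⁴ = 12960000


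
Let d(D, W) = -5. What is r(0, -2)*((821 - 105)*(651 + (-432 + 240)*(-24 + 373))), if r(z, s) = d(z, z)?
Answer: 237558060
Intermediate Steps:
r(z, s) = -5
r(0, -2)*((821 - 105)*(651 + (-432 + 240)*(-24 + 373))) = -5*(821 - 105)*(651 + (-432 + 240)*(-24 + 373)) = -3580*(651 - 192*349) = -3580*(651 - 67008) = -3580*(-66357) = -5*(-47511612) = 237558060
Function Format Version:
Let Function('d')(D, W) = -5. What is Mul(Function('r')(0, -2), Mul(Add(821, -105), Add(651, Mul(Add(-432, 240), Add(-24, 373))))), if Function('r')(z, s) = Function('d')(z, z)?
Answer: 237558060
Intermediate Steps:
Function('r')(z, s) = -5
Mul(Function('r')(0, -2), Mul(Add(821, -105), Add(651, Mul(Add(-432, 240), Add(-24, 373))))) = Mul(-5, Mul(Add(821, -105), Add(651, Mul(Add(-432, 240), Add(-24, 373))))) = Mul(-5, Mul(716, Add(651, Mul(-192, 349)))) = Mul(-5, Mul(716, Add(651, -67008))) = Mul(-5, Mul(716, -66357)) = Mul(-5, -47511612) = 237558060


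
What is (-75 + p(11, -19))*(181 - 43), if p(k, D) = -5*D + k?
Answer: 4278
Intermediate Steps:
p(k, D) = k - 5*D
(-75 + p(11, -19))*(181 - 43) = (-75 + (11 - 5*(-19)))*(181 - 43) = (-75 + (11 + 95))*138 = (-75 + 106)*138 = 31*138 = 4278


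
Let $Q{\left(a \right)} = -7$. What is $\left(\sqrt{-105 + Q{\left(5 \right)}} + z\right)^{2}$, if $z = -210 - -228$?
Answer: $212 + 144 i \sqrt{7} \approx 212.0 + 380.99 i$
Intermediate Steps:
$z = 18$ ($z = -210 + 228 = 18$)
$\left(\sqrt{-105 + Q{\left(5 \right)}} + z\right)^{2} = \left(\sqrt{-105 - 7} + 18\right)^{2} = \left(\sqrt{-112} + 18\right)^{2} = \left(4 i \sqrt{7} + 18\right)^{2} = \left(18 + 4 i \sqrt{7}\right)^{2}$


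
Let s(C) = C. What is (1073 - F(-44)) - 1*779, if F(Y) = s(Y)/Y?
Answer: 293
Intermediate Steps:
F(Y) = 1 (F(Y) = Y/Y = 1)
(1073 - F(-44)) - 1*779 = (1073 - 1*1) - 1*779 = (1073 - 1) - 779 = 1072 - 779 = 293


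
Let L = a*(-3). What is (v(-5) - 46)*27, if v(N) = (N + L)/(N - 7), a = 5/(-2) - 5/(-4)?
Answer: -19827/16 ≈ -1239.2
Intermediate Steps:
a = -5/4 (a = 5*(-½) - 5*(-¼) = -5/2 + 5/4 = -5/4 ≈ -1.2500)
L = 15/4 (L = -5/4*(-3) = 15/4 ≈ 3.7500)
v(N) = (15/4 + N)/(-7 + N) (v(N) = (N + 15/4)/(N - 7) = (15/4 + N)/(-7 + N))
(v(-5) - 46)*27 = ((15/4 - 5)/(-7 - 5) - 46)*27 = (-5/4/(-12) - 46)*27 = (-1/12*(-5/4) - 46)*27 = (5/48 - 46)*27 = -2203/48*27 = -19827/16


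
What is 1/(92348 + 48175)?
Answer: 1/140523 ≈ 7.1163e-6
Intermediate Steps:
1/(92348 + 48175) = 1/140523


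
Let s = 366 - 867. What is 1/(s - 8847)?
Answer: -1/9348 ≈ -0.00010697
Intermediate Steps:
s = -501
1/(s - 8847) = 1/(-501 - 8847) = 1/(-9348) = -1/9348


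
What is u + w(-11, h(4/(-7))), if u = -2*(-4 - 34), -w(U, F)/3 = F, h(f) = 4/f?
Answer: 97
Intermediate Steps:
w(U, F) = -3*F
u = 76 (u = -2*(-38) = 76)
u + w(-11, h(4/(-7))) = 76 - 12/(4/(-7)) = 76 - 12/(4*(-⅐)) = 76 - 12/(-4/7) = 76 - 12*(-7)/4 = 76 - 3*(-7) = 76 + 21 = 97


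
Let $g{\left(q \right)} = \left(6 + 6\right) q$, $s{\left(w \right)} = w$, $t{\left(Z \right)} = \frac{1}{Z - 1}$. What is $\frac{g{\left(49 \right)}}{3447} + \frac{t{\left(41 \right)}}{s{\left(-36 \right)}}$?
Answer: $\frac{93697}{551520} \approx 0.16989$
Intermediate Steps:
$t{\left(Z \right)} = \frac{1}{-1 + Z}$
$g{\left(q \right)} = 12 q$
$\frac{g{\left(49 \right)}}{3447} + \frac{t{\left(41 \right)}}{s{\left(-36 \right)}} = \frac{12 \cdot 49}{3447} + \frac{1}{\left(-1 + 41\right) \left(-36\right)} = 588 \cdot \frac{1}{3447} + \frac{1}{40} \left(- \frac{1}{36}\right) = \frac{196}{1149} + \frac{1}{40} \left(- \frac{1}{36}\right) = \frac{196}{1149} - \frac{1}{1440} = \frac{93697}{551520}$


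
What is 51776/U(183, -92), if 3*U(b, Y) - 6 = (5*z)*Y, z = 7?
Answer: -77664/1607 ≈ -48.329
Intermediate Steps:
U(b, Y) = 2 + 35*Y/3 (U(b, Y) = 2 + ((5*7)*Y)/3 = 2 + (35*Y)/3 = 2 + 35*Y/3)
51776/U(183, -92) = 51776/(2 + (35/3)*(-92)) = 51776/(2 - 3220/3) = 51776/(-3214/3) = 51776*(-3/3214) = -77664/1607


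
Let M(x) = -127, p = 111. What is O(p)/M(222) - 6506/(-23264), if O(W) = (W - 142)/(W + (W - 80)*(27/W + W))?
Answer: 54423933997/194560100592 ≈ 0.27973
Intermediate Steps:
O(W) = (-142 + W)/(W + (-80 + W)*(W + 27/W))
O(p)/M(222) - 6506/(-23264) = (111*(-142 + 111)/(-2160 + 111³ - 79*111² + 27*111))/(-127) - 6506/(-23264) = (111*(-31)/(-2160 + 1367631 - 79*12321 + 2997))*(-1/127) - 6506*(-1/23264) = (111*(-31)/(-2160 + 1367631 - 973359 + 2997))*(-1/127) + 3253/11632 = (111*(-31)/395109)*(-1/127) + 3253/11632 = (111*(1/395109)*(-31))*(-1/127) + 3253/11632 = -1147/131703*(-1/127) + 3253/11632 = 1147/16726281 + 3253/11632 = 54423933997/194560100592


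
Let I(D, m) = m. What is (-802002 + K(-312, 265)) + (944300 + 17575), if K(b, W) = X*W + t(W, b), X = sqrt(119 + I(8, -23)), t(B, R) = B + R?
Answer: 159826 + 1060*sqrt(6) ≈ 1.6242e+5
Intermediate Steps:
X = 4*sqrt(6) (X = sqrt(119 - 23) = sqrt(96) = 4*sqrt(6) ≈ 9.7980)
K(b, W) = W + b + 4*W*sqrt(6) (K(b, W) = (4*sqrt(6))*W + (W + b) = 4*W*sqrt(6) + (W + b) = W + b + 4*W*sqrt(6))
(-802002 + K(-312, 265)) + (944300 + 17575) = (-802002 + (265 - 312 + 4*265*sqrt(6))) + (944300 + 17575) = (-802002 + (265 - 312 + 1060*sqrt(6))) + 961875 = (-802002 + (-47 + 1060*sqrt(6))) + 961875 = (-802049 + 1060*sqrt(6)) + 961875 = 159826 + 1060*sqrt(6)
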